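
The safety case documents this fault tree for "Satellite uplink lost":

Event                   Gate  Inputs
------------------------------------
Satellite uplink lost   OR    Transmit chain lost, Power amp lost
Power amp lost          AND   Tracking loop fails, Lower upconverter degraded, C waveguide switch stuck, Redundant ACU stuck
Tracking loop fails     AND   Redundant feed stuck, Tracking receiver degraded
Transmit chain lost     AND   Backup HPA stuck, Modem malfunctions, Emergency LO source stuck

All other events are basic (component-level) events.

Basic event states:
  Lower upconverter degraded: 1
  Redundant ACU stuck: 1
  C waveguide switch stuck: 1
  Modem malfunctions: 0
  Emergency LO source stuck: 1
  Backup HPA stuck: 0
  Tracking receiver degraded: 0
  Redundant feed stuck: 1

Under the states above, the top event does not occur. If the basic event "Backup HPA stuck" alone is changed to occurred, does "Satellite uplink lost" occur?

Counterfactual: set "Backup HPA stuck" to occurred.
Transmit chain lost [AND]: Backup HPA stuck=occurs, Modem malfunctions=not, Emergency LO source stuck=occurs → not all inputs occur → does not occur.
Tracking loop fails [AND]: Redundant feed stuck=occurs, Tracking receiver degraded=not → not all inputs occur → does not occur.
Power amp lost [AND]: Tracking loop fails=not, Lower upconverter degraded=occurs, C waveguide switch stuck=occurs, Redundant ACU stuck=occurs → not all inputs occur → does not occur.
Satellite uplink lost [OR]: Transmit chain lost=not, Power amp lost=not → no input occurs → does not occur.

No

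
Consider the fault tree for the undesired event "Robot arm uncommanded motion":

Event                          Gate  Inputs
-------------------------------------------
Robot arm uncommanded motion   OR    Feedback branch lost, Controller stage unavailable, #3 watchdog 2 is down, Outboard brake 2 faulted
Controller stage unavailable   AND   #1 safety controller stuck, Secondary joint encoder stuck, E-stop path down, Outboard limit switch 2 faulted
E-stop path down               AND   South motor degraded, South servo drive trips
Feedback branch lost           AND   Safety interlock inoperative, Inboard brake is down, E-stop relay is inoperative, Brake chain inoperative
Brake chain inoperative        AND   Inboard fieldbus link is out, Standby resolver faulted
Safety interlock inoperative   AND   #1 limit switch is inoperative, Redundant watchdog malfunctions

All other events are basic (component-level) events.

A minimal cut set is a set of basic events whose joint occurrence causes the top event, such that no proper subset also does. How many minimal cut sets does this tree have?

4

Safety interlock inoperative [AND]: one cut set from each child combined → 1 × 1 = 1 cut set(s).
Brake chain inoperative [AND]: one cut set from each child combined → 1 × 1 = 1 cut set(s).
Feedback branch lost [AND]: one cut set from each child combined → 1 × 1 × 1 × 1 = 1 cut set(s).
E-stop path down [AND]: one cut set from each child combined → 1 × 1 = 1 cut set(s).
Controller stage unavailable [AND]: one cut set from each child combined → 1 × 1 × 1 × 1 = 1 cut set(s).
Robot arm uncommanded motion [OR]: union of children's cut sets → 4 cut set(s).
Minimal cut sets: {#1 limit switch is inoperative, E-stop relay is inoperative, Inboard brake is down, Inboard fieldbus link is out, Redundant watchdog malfunctions, Standby resolver faulted}; {#1 safety controller stuck, Outboard limit switch 2 faulted, Secondary joint encoder stuck, South motor degraded, South servo drive trips}; {#3 watchdog 2 is down}; {Outboard brake 2 faulted}.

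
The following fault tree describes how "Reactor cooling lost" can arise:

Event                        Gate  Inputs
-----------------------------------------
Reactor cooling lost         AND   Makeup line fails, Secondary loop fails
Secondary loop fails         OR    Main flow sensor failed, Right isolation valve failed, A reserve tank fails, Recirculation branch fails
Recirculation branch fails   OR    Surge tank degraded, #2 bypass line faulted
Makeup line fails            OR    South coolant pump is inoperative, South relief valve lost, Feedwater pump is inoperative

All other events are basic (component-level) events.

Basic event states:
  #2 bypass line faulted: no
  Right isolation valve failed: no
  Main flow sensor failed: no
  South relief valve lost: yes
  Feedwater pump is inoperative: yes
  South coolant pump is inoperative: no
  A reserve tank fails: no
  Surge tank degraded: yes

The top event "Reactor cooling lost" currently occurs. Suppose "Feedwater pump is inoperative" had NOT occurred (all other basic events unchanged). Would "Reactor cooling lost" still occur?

Counterfactual: set "Feedwater pump is inoperative" to not occurred.
Makeup line fails [OR]: South coolant pump is inoperative=not, South relief valve lost=occurs, Feedwater pump is inoperative=not → at least one input occurs → occurs.
Recirculation branch fails [OR]: Surge tank degraded=occurs, #2 bypass line faulted=not → at least one input occurs → occurs.
Secondary loop fails [OR]: Main flow sensor failed=not, Right isolation valve failed=not, A reserve tank fails=not, Recirculation branch fails=occurs → at least one input occurs → occurs.
Reactor cooling lost [AND]: Makeup line fails=occurs, Secondary loop fails=occurs → all inputs occur → occurs.

Yes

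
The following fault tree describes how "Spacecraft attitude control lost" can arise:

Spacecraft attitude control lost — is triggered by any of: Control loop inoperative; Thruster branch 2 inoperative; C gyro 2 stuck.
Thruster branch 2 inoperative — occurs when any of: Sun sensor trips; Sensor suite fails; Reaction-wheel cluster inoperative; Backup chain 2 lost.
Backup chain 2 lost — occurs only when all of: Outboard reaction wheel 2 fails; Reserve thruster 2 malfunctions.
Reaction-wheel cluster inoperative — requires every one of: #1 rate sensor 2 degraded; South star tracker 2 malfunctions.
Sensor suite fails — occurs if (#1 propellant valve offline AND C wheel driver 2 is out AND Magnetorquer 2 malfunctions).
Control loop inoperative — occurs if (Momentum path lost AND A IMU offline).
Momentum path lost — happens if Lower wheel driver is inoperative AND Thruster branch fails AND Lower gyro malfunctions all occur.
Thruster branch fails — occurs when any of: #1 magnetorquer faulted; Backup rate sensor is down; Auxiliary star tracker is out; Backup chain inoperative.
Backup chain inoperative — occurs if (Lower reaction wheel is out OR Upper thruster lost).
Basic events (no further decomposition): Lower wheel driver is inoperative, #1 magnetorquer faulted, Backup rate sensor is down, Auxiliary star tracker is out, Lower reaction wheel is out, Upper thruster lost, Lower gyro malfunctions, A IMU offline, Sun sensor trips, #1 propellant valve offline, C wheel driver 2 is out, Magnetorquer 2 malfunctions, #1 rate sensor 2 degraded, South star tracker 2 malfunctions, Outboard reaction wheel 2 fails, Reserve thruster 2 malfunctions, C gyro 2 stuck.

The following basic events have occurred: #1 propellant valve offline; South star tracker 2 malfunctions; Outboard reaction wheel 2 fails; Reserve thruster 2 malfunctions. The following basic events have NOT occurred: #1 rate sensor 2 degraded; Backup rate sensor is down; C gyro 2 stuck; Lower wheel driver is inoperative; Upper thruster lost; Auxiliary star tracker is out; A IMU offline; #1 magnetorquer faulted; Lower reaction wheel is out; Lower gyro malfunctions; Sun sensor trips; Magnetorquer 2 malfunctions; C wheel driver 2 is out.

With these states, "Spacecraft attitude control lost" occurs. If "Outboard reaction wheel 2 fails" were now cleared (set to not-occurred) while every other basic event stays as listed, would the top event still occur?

Counterfactual: set "Outboard reaction wheel 2 fails" to not occurred.
Backup chain inoperative [OR]: Lower reaction wheel is out=not, Upper thruster lost=not → no input occurs → does not occur.
Thruster branch fails [OR]: #1 magnetorquer faulted=not, Backup rate sensor is down=not, Auxiliary star tracker is out=not, Backup chain inoperative=not → no input occurs → does not occur.
Momentum path lost [AND]: Lower wheel driver is inoperative=not, Thruster branch fails=not, Lower gyro malfunctions=not → not all inputs occur → does not occur.
Control loop inoperative [AND]: Momentum path lost=not, A IMU offline=not → not all inputs occur → does not occur.
Sensor suite fails [AND]: #1 propellant valve offline=occurs, C wheel driver 2 is out=not, Magnetorquer 2 malfunctions=not → not all inputs occur → does not occur.
Reaction-wheel cluster inoperative [AND]: #1 rate sensor 2 degraded=not, South star tracker 2 malfunctions=occurs → not all inputs occur → does not occur.
Backup chain 2 lost [AND]: Outboard reaction wheel 2 fails=not, Reserve thruster 2 malfunctions=occurs → not all inputs occur → does not occur.
Thruster branch 2 inoperative [OR]: Sun sensor trips=not, Sensor suite fails=not, Reaction-wheel cluster inoperative=not, Backup chain 2 lost=not → no input occurs → does not occur.
Spacecraft attitude control lost [OR]: Control loop inoperative=not, Thruster branch 2 inoperative=not, C gyro 2 stuck=not → no input occurs → does not occur.

No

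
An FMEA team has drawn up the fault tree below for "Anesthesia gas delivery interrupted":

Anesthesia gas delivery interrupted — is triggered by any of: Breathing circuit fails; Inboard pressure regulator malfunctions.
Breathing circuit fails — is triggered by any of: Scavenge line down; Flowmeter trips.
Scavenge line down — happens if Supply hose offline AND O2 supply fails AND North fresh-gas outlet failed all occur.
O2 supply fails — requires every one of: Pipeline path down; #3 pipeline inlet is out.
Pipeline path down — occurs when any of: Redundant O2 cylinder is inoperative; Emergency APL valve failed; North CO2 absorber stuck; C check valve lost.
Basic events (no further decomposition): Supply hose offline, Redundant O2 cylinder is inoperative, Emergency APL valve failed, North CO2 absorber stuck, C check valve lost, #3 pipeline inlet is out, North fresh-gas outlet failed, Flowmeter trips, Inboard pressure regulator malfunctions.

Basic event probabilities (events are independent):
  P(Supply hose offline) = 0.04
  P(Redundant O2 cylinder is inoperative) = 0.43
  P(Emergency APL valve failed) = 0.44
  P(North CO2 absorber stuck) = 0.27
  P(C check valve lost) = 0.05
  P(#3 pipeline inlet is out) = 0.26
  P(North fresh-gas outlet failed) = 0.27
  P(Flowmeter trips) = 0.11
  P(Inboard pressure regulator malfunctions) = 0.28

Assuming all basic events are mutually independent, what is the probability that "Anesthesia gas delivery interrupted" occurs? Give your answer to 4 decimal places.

0.3606

P(Pipeline path down) [OR] = 1 − (1−0.43) × (1−0.44) × (1−0.27) × (1−0.05) = 0.778635
P(O2 supply fails) [AND] = 0.778635 × 0.26 = 0.202445
P(Scavenge line down) [AND] = 0.04 × 0.202445 × 0.27 = 0.002186
P(Breathing circuit fails) [OR] = 1 − (1−0.002186) × (1−0.11) = 0.111946
P(Anesthesia gas delivery interrupted) [OR] = 1 − (1−0.111946) × (1−0.28) = 0.360601
Rounded to 4 decimal places: P(Anesthesia gas delivery interrupted) ≈ 0.3606.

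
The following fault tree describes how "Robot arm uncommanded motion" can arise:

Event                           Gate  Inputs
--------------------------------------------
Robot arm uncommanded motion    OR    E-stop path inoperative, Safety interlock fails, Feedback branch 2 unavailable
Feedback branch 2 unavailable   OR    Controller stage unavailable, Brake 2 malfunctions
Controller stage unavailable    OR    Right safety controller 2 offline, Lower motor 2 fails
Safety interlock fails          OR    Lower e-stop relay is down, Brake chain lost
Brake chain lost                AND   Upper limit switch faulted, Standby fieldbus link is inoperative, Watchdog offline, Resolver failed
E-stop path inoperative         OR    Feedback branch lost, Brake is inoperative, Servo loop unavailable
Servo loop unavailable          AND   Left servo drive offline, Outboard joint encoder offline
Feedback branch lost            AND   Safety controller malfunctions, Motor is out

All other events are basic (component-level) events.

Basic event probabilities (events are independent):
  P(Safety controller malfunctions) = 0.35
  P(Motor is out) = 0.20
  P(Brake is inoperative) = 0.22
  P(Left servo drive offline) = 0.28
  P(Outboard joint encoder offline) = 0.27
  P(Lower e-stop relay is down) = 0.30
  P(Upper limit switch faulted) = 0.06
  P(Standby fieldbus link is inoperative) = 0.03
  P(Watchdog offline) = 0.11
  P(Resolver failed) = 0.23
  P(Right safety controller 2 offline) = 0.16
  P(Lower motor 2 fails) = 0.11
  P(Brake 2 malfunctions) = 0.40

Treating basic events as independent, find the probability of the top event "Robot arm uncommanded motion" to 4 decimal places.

P(Feedback branch lost) [AND] = 0.35 × 0.20 = 0.070000
P(Servo loop unavailable) [AND] = 0.28 × 0.27 = 0.075600
P(E-stop path inoperative) [OR] = 1 − (1−0.070000) × (1−0.22) × (1−0.075600) = 0.329440
P(Brake chain lost) [AND] = 0.06 × 0.03 × 0.11 × 0.23 = 0.000046
P(Safety interlock fails) [OR] = 1 − (1−0.30) × (1−0.000046) = 0.300032
P(Controller stage unavailable) [OR] = 1 − (1−0.16) × (1−0.11) = 0.252400
P(Feedback branch 2 unavailable) [OR] = 1 − (1−0.252400) × (1−0.40) = 0.551440
P(Robot arm uncommanded motion) [OR] = 1 − (1−0.329440) × (1−0.300032) × (1−0.551440) = 0.789459
Rounded to 4 decimal places: P(Robot arm uncommanded motion) ≈ 0.7895.

0.7895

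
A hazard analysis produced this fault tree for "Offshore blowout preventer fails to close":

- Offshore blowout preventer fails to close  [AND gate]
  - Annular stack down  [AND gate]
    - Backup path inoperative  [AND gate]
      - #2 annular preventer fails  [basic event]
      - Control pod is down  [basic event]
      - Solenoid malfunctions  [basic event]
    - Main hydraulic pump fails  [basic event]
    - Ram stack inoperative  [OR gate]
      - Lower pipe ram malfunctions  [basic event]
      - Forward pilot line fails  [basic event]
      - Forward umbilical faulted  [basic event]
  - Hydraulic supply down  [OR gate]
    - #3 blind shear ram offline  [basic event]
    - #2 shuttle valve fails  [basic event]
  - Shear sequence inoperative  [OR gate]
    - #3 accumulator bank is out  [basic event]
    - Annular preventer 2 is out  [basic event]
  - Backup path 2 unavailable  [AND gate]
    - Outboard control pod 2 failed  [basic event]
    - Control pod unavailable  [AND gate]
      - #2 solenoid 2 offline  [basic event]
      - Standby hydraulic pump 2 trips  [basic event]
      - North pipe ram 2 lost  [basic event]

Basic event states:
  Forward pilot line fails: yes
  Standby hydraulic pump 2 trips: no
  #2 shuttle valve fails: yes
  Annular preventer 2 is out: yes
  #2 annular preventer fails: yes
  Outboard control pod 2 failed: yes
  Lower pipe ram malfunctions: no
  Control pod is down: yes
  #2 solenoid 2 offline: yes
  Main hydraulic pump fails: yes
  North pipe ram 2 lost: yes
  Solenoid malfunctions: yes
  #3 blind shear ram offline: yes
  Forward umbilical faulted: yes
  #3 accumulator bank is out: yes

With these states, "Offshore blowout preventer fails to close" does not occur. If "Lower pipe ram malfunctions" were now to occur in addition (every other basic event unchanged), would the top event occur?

Counterfactual: set "Lower pipe ram malfunctions" to occurred.
Backup path inoperative [AND]: #2 annular preventer fails=occurs, Control pod is down=occurs, Solenoid malfunctions=occurs → all inputs occur → occurs.
Ram stack inoperative [OR]: Lower pipe ram malfunctions=occurs, Forward pilot line fails=occurs, Forward umbilical faulted=occurs → at least one input occurs → occurs.
Annular stack down [AND]: Backup path inoperative=occurs, Main hydraulic pump fails=occurs, Ram stack inoperative=occurs → all inputs occur → occurs.
Hydraulic supply down [OR]: #3 blind shear ram offline=occurs, #2 shuttle valve fails=occurs → at least one input occurs → occurs.
Shear sequence inoperative [OR]: #3 accumulator bank is out=occurs, Annular preventer 2 is out=occurs → at least one input occurs → occurs.
Control pod unavailable [AND]: #2 solenoid 2 offline=occurs, Standby hydraulic pump 2 trips=not, North pipe ram 2 lost=occurs → not all inputs occur → does not occur.
Backup path 2 unavailable [AND]: Outboard control pod 2 failed=occurs, Control pod unavailable=not → not all inputs occur → does not occur.
Offshore blowout preventer fails to close [AND]: Annular stack down=occurs, Hydraulic supply down=occurs, Shear sequence inoperative=occurs, Backup path 2 unavailable=not → not all inputs occur → does not occur.

No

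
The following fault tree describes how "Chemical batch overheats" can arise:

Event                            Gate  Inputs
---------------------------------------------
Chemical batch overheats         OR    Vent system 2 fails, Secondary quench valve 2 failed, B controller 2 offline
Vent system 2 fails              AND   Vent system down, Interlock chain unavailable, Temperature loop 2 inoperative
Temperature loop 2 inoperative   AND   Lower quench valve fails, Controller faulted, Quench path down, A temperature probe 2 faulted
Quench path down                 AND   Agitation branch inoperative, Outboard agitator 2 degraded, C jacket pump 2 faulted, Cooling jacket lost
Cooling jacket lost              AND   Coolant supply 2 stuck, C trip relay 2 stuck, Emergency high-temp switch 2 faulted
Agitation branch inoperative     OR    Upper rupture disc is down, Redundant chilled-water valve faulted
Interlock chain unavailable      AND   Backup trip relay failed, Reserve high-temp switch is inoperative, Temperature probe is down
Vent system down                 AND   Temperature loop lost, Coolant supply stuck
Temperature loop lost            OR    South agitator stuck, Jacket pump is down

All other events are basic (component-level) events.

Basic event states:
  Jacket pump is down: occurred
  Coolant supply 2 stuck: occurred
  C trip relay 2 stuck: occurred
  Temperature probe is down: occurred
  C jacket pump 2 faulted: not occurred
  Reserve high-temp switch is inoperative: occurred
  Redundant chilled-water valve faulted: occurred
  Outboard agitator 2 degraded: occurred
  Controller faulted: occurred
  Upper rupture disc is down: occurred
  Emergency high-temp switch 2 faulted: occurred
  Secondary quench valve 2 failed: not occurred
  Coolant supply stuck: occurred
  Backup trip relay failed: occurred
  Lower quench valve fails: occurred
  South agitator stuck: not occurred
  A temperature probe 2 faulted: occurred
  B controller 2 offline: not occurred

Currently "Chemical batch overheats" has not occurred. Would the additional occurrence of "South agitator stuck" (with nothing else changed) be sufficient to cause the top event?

Counterfactual: set "South agitator stuck" to occurred.
Temperature loop lost [OR]: South agitator stuck=occurs, Jacket pump is down=occurs → at least one input occurs → occurs.
Vent system down [AND]: Temperature loop lost=occurs, Coolant supply stuck=occurs → all inputs occur → occurs.
Interlock chain unavailable [AND]: Backup trip relay failed=occurs, Reserve high-temp switch is inoperative=occurs, Temperature probe is down=occurs → all inputs occur → occurs.
Agitation branch inoperative [OR]: Upper rupture disc is down=occurs, Redundant chilled-water valve faulted=occurs → at least one input occurs → occurs.
Cooling jacket lost [AND]: Coolant supply 2 stuck=occurs, C trip relay 2 stuck=occurs, Emergency high-temp switch 2 faulted=occurs → all inputs occur → occurs.
Quench path down [AND]: Agitation branch inoperative=occurs, Outboard agitator 2 degraded=occurs, C jacket pump 2 faulted=not, Cooling jacket lost=occurs → not all inputs occur → does not occur.
Temperature loop 2 inoperative [AND]: Lower quench valve fails=occurs, Controller faulted=occurs, Quench path down=not, A temperature probe 2 faulted=occurs → not all inputs occur → does not occur.
Vent system 2 fails [AND]: Vent system down=occurs, Interlock chain unavailable=occurs, Temperature loop 2 inoperative=not → not all inputs occur → does not occur.
Chemical batch overheats [OR]: Vent system 2 fails=not, Secondary quench valve 2 failed=not, B controller 2 offline=not → no input occurs → does not occur.

No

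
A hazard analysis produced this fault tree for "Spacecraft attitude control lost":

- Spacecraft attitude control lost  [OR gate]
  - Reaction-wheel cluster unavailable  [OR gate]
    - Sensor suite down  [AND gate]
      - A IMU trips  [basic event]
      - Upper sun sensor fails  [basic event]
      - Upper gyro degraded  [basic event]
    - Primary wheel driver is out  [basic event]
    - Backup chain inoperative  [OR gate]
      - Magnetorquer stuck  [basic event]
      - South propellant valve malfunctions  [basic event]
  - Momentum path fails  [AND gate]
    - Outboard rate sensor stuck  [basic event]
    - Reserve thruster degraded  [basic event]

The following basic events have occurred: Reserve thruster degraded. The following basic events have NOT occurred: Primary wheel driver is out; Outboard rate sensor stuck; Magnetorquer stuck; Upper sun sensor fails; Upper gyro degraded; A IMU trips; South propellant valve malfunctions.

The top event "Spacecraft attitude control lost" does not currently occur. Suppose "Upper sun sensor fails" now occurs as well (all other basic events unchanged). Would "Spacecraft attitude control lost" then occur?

Counterfactual: set "Upper sun sensor fails" to occurred.
Sensor suite down [AND]: A IMU trips=not, Upper sun sensor fails=occurs, Upper gyro degraded=not → not all inputs occur → does not occur.
Backup chain inoperative [OR]: Magnetorquer stuck=not, South propellant valve malfunctions=not → no input occurs → does not occur.
Reaction-wheel cluster unavailable [OR]: Sensor suite down=not, Primary wheel driver is out=not, Backup chain inoperative=not → no input occurs → does not occur.
Momentum path fails [AND]: Outboard rate sensor stuck=not, Reserve thruster degraded=occurs → not all inputs occur → does not occur.
Spacecraft attitude control lost [OR]: Reaction-wheel cluster unavailable=not, Momentum path fails=not → no input occurs → does not occur.

No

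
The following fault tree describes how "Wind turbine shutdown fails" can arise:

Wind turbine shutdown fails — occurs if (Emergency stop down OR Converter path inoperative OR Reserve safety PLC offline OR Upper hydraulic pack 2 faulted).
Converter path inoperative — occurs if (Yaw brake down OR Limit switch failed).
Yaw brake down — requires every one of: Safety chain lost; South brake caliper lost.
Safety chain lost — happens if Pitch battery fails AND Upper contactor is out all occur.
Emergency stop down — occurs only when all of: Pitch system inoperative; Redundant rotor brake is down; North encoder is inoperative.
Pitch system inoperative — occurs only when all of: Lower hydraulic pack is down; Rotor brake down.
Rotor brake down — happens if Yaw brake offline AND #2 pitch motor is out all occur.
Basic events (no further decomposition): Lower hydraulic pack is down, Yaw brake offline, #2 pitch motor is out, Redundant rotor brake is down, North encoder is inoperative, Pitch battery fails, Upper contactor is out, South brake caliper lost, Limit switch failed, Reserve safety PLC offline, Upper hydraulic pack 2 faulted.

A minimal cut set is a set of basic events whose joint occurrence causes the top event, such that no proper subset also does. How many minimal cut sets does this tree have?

Rotor brake down [AND]: one cut set from each child combined → 1 × 1 = 1 cut set(s).
Pitch system inoperative [AND]: one cut set from each child combined → 1 × 1 = 1 cut set(s).
Emergency stop down [AND]: one cut set from each child combined → 1 × 1 × 1 = 1 cut set(s).
Safety chain lost [AND]: one cut set from each child combined → 1 × 1 = 1 cut set(s).
Yaw brake down [AND]: one cut set from each child combined → 1 × 1 = 1 cut set(s).
Converter path inoperative [OR]: union of children's cut sets → 2 cut set(s).
Wind turbine shutdown fails [OR]: union of children's cut sets → 5 cut set(s).
Minimal cut sets: {#2 pitch motor is out, Lower hydraulic pack is down, North encoder is inoperative, Redundant rotor brake is down, Yaw brake offline}; {Pitch battery fails, South brake caliper lost, Upper contactor is out}; {Limit switch failed}; {Reserve safety PLC offline}; {Upper hydraulic pack 2 faulted}.

5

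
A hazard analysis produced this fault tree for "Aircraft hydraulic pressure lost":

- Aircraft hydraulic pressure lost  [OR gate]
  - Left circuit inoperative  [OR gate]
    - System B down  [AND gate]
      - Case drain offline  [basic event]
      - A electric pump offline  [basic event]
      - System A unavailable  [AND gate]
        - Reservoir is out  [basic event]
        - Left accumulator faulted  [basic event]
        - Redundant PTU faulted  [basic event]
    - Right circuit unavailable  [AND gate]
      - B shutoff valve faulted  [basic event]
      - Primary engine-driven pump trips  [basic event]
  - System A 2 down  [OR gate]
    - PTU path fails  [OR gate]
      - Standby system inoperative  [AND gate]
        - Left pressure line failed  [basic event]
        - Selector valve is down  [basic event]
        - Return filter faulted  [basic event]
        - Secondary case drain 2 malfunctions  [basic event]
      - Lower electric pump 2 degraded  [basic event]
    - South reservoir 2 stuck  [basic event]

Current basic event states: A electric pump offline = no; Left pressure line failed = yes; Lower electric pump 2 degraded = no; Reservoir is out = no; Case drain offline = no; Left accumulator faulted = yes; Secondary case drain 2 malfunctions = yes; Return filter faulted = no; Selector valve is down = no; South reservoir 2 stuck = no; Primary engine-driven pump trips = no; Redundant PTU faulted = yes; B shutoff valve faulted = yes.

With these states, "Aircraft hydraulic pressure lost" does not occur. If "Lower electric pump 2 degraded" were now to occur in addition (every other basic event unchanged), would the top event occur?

Counterfactual: set "Lower electric pump 2 degraded" to occurred.
System A unavailable [AND]: Reservoir is out=not, Left accumulator faulted=occurs, Redundant PTU faulted=occurs → not all inputs occur → does not occur.
System B down [AND]: Case drain offline=not, A electric pump offline=not, System A unavailable=not → not all inputs occur → does not occur.
Right circuit unavailable [AND]: B shutoff valve faulted=occurs, Primary engine-driven pump trips=not → not all inputs occur → does not occur.
Left circuit inoperative [OR]: System B down=not, Right circuit unavailable=not → no input occurs → does not occur.
Standby system inoperative [AND]: Left pressure line failed=occurs, Selector valve is down=not, Return filter faulted=not, Secondary case drain 2 malfunctions=occurs → not all inputs occur → does not occur.
PTU path fails [OR]: Standby system inoperative=not, Lower electric pump 2 degraded=occurs → at least one input occurs → occurs.
System A 2 down [OR]: PTU path fails=occurs, South reservoir 2 stuck=not → at least one input occurs → occurs.
Aircraft hydraulic pressure lost [OR]: Left circuit inoperative=not, System A 2 down=occurs → at least one input occurs → occurs.

Yes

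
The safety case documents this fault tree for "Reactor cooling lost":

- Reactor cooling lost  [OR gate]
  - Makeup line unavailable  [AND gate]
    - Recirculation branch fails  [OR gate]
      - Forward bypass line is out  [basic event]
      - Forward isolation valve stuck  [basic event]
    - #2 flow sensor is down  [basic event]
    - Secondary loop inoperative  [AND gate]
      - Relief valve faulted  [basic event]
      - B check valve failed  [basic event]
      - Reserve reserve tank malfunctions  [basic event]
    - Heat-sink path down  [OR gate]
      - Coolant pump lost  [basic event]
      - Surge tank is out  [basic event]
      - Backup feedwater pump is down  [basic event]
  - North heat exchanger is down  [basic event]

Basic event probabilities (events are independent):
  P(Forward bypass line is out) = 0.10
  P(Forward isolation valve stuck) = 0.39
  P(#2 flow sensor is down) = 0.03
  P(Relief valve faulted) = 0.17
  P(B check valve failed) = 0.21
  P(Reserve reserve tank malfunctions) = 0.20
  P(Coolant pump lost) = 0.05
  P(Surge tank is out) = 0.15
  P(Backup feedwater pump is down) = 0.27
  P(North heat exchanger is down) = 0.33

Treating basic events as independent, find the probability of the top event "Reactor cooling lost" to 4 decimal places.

0.3300

P(Recirculation branch fails) [OR] = 1 − (1−0.10) × (1−0.39) = 0.451000
P(Secondary loop inoperative) [AND] = 0.17 × 0.21 × 0.20 = 0.007140
P(Heat-sink path down) [OR] = 1 − (1−0.05) × (1−0.15) × (1−0.27) = 0.410525
P(Makeup line unavailable) [AND] = 0.451000 × 0.03 × 0.007140 × 0.410525 = 0.000040
P(Reactor cooling lost) [OR] = 1 − (1−0.000040) × (1−0.33) = 0.330027
Rounded to 4 decimal places: P(Reactor cooling lost) ≈ 0.3300.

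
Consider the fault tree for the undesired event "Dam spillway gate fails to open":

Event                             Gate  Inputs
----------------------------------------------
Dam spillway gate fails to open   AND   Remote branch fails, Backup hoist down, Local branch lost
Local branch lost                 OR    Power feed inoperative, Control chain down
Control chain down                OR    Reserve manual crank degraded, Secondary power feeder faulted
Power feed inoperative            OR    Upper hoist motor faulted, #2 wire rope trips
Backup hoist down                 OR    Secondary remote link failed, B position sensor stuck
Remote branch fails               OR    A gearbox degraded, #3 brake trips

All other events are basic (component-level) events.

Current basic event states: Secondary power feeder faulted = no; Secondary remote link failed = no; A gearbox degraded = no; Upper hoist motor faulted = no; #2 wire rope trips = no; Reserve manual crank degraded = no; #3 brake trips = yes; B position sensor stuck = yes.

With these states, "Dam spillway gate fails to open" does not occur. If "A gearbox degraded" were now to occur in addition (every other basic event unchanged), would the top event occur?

Counterfactual: set "A gearbox degraded" to occurred.
Remote branch fails [OR]: A gearbox degraded=occurs, #3 brake trips=occurs → at least one input occurs → occurs.
Backup hoist down [OR]: Secondary remote link failed=not, B position sensor stuck=occurs → at least one input occurs → occurs.
Power feed inoperative [OR]: Upper hoist motor faulted=not, #2 wire rope trips=not → no input occurs → does not occur.
Control chain down [OR]: Reserve manual crank degraded=not, Secondary power feeder faulted=not → no input occurs → does not occur.
Local branch lost [OR]: Power feed inoperative=not, Control chain down=not → no input occurs → does not occur.
Dam spillway gate fails to open [AND]: Remote branch fails=occurs, Backup hoist down=occurs, Local branch lost=not → not all inputs occur → does not occur.

No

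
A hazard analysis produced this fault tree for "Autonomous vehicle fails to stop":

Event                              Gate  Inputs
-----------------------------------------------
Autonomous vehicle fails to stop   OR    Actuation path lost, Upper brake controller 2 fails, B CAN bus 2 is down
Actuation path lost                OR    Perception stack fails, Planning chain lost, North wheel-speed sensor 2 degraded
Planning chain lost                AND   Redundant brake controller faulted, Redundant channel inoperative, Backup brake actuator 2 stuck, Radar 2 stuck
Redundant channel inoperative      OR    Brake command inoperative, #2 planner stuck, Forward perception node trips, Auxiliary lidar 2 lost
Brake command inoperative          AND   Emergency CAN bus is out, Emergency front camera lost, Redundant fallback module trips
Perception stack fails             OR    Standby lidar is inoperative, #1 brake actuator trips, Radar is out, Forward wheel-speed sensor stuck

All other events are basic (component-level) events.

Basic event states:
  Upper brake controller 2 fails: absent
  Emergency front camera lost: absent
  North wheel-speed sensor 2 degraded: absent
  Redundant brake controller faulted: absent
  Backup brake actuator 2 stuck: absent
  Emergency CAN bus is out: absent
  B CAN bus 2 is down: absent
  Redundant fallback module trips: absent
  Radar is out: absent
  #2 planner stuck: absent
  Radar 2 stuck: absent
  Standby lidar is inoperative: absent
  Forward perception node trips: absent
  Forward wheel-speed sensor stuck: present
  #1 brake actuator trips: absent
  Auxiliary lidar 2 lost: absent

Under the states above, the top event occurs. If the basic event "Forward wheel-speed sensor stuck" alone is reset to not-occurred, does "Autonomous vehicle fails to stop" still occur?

No

Counterfactual: set "Forward wheel-speed sensor stuck" to not occurred.
Perception stack fails [OR]: Standby lidar is inoperative=not, #1 brake actuator trips=not, Radar is out=not, Forward wheel-speed sensor stuck=not → no input occurs → does not occur.
Brake command inoperative [AND]: Emergency CAN bus is out=not, Emergency front camera lost=not, Redundant fallback module trips=not → not all inputs occur → does not occur.
Redundant channel inoperative [OR]: Brake command inoperative=not, #2 planner stuck=not, Forward perception node trips=not, Auxiliary lidar 2 lost=not → no input occurs → does not occur.
Planning chain lost [AND]: Redundant brake controller faulted=not, Redundant channel inoperative=not, Backup brake actuator 2 stuck=not, Radar 2 stuck=not → not all inputs occur → does not occur.
Actuation path lost [OR]: Perception stack fails=not, Planning chain lost=not, North wheel-speed sensor 2 degraded=not → no input occurs → does not occur.
Autonomous vehicle fails to stop [OR]: Actuation path lost=not, Upper brake controller 2 fails=not, B CAN bus 2 is down=not → no input occurs → does not occur.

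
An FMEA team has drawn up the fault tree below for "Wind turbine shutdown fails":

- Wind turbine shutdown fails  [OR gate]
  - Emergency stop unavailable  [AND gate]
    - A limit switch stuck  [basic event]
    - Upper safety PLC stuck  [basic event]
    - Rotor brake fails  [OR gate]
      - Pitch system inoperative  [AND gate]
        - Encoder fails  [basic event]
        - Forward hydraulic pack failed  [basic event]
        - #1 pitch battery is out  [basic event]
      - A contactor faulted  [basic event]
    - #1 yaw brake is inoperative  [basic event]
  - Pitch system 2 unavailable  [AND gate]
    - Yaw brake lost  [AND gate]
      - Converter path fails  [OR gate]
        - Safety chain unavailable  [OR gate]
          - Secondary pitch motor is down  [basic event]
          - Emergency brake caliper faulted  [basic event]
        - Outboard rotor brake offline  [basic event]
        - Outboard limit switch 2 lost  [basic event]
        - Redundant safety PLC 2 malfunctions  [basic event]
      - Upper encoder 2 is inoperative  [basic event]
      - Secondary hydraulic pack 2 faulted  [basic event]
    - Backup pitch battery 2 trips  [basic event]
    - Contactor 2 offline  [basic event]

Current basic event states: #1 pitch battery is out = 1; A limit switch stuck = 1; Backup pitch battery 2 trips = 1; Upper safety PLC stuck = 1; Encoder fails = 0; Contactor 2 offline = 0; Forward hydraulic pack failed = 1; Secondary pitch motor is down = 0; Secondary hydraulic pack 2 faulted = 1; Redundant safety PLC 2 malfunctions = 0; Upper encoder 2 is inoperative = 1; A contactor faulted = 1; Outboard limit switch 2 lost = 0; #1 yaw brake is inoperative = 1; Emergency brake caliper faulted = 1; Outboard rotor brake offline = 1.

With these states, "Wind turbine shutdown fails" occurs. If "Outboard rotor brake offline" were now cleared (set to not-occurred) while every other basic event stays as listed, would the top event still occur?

Yes

Counterfactual: set "Outboard rotor brake offline" to not occurred.
Pitch system inoperative [AND]: Encoder fails=not, Forward hydraulic pack failed=occurs, #1 pitch battery is out=occurs → not all inputs occur → does not occur.
Rotor brake fails [OR]: Pitch system inoperative=not, A contactor faulted=occurs → at least one input occurs → occurs.
Emergency stop unavailable [AND]: A limit switch stuck=occurs, Upper safety PLC stuck=occurs, Rotor brake fails=occurs, #1 yaw brake is inoperative=occurs → all inputs occur → occurs.
Safety chain unavailable [OR]: Secondary pitch motor is down=not, Emergency brake caliper faulted=occurs → at least one input occurs → occurs.
Converter path fails [OR]: Safety chain unavailable=occurs, Outboard rotor brake offline=not, Outboard limit switch 2 lost=not, Redundant safety PLC 2 malfunctions=not → at least one input occurs → occurs.
Yaw brake lost [AND]: Converter path fails=occurs, Upper encoder 2 is inoperative=occurs, Secondary hydraulic pack 2 faulted=occurs → all inputs occur → occurs.
Pitch system 2 unavailable [AND]: Yaw brake lost=occurs, Backup pitch battery 2 trips=occurs, Contactor 2 offline=not → not all inputs occur → does not occur.
Wind turbine shutdown fails [OR]: Emergency stop unavailable=occurs, Pitch system 2 unavailable=not → at least one input occurs → occurs.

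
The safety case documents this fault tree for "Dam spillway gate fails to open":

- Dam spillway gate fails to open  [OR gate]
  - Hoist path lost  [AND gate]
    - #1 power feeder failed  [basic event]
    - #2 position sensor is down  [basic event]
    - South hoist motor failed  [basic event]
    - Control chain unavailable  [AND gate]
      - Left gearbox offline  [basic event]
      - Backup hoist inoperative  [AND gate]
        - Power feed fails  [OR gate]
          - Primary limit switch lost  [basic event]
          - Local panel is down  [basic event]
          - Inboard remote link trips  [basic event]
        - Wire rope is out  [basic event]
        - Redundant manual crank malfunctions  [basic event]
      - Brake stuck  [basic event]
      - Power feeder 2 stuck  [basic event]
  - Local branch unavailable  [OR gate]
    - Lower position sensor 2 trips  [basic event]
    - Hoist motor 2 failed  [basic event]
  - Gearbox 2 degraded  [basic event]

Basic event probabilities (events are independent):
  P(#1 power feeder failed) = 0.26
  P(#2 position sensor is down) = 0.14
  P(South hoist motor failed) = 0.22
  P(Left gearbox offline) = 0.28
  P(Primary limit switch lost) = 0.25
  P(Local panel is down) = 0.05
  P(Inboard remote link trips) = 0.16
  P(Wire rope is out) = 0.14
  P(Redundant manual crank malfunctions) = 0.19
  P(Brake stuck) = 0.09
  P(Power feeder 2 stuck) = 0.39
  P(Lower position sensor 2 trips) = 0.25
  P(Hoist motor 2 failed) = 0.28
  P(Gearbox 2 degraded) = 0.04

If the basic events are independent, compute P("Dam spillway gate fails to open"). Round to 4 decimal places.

P(Power feed fails) [OR] = 1 − (1−0.25) × (1−0.05) × (1−0.16) = 0.401500
P(Backup hoist inoperative) [AND] = 0.401500 × 0.14 × 0.19 = 0.010680
P(Control chain unavailable) [AND] = 0.28 × 0.010680 × 0.09 × 0.39 = 0.000105
P(Hoist path lost) [AND] = 0.26 × 0.14 × 0.22 × 0.000105 = 0.000001
P(Local branch unavailable) [OR] = 1 − (1−0.25) × (1−0.28) = 0.460000
P(Dam spillway gate fails to open) [OR] = 1 − (1−0.000001) × (1−0.460000) × (1−0.04) = 0.481601
Rounded to 4 decimal places: P(Dam spillway gate fails to open) ≈ 0.4816.

0.4816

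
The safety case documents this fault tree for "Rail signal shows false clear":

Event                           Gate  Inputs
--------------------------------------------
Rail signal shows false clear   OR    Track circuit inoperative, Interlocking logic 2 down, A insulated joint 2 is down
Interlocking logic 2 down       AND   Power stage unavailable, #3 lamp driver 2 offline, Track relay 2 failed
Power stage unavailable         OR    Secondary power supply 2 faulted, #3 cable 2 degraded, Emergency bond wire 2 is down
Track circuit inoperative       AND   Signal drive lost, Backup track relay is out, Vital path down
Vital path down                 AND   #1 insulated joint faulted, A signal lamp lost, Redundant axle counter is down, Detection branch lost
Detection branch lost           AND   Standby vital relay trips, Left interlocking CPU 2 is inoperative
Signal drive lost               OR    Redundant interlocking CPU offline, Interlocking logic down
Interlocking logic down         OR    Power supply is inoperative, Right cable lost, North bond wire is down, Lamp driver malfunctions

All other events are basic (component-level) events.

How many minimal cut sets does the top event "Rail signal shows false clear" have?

Interlocking logic down [OR]: union of children's cut sets → 4 cut set(s).
Signal drive lost [OR]: union of children's cut sets → 5 cut set(s).
Detection branch lost [AND]: one cut set from each child combined → 1 × 1 = 1 cut set(s).
Vital path down [AND]: one cut set from each child combined → 1 × 1 × 1 × 1 = 1 cut set(s).
Track circuit inoperative [AND]: one cut set from each child combined → 5 × 1 × 1 = 5 cut set(s).
Power stage unavailable [OR]: union of children's cut sets → 3 cut set(s).
Interlocking logic 2 down [AND]: one cut set from each child combined → 3 × 1 × 1 = 3 cut set(s).
Rail signal shows false clear [OR]: union of children's cut sets → 9 cut set(s).
Minimal cut sets: {#1 insulated joint faulted, A signal lamp lost, Backup track relay is out, Left interlocking CPU 2 is inoperative, Redundant axle counter is down, Redundant interlocking CPU offline, Standby vital relay trips}; {#1 insulated joint faulted, A signal lamp lost, Backup track relay is out, Left interlocking CPU 2 is inoperative, Power supply is inoperative, Redundant axle counter is down, Standby vital relay trips}; {#1 insulated joint faulted, A signal lamp lost, Backup track relay is out, Left interlocking CPU 2 is inoperative, Redundant axle counter is down, Right cable lost, Standby vital relay trips}; {#1 insulated joint faulted, A signal lamp lost, Backup track relay is out, Left interlocking CPU 2 is inoperative, North bond wire is down, Redundant axle counter is down, Standby vital relay trips}; {#1 insulated joint faulted, A signal lamp lost, Backup track relay is out, Lamp driver malfunctions, Left interlocking CPU 2 is inoperative, Redundant axle counter is down, Standby vital relay trips}; {#3 lamp driver 2 offline, Secondary power supply 2 faulted, Track relay 2 failed}; {#3 cable 2 degraded, #3 lamp driver 2 offline, Track relay 2 failed}; {#3 lamp driver 2 offline, Emergency bond wire 2 is down, Track relay 2 failed}; {A insulated joint 2 is down}.

9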